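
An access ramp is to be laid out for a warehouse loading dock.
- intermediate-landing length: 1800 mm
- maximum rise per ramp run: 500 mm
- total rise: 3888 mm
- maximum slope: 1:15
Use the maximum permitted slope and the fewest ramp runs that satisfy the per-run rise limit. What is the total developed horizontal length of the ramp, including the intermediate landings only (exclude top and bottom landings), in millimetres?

70920 mm

3888 / 500 = 7.776 → round up to 8 ramp runs. That means 7 intermediate landings.
Horizontal run for 3888 mm of rise at 1:15 is 3888 × 15 = 58320 mm.
Intermediate landings: 7 × 1800 = 12600 mm.
Developed length = 58320 + 12600 = 70920 mm.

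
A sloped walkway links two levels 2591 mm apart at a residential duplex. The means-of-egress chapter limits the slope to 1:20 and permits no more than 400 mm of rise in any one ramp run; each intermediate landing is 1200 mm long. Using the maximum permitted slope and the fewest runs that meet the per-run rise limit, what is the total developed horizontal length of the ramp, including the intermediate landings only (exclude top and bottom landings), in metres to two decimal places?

59.02 m

At most 400 each: 2591/400 = 6.48, giving 7 ramp runs. That means 6 intermediate landings.
Horizontal run for 2591 mm of rise at 1:20 is 2591 × 20 = 51820 mm.
Intermediate landings: 6 × 1200 = 7200 mm.
Total developed length = 51820 + 7200 = 59020 mm.
= 59.02 m.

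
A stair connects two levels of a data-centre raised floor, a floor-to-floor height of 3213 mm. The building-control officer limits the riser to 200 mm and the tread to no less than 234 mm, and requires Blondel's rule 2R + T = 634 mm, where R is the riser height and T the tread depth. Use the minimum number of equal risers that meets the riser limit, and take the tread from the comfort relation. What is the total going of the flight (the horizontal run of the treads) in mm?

3213 / 200 = 16.065 → round up to 17 risers.
R = 3213 ÷ 17 = 189 mm.
From 2R + T = 634: T = 634 − 378 = 256 mm.
Going = (17 − 1) × 256 = 4096 mm.

4096 mm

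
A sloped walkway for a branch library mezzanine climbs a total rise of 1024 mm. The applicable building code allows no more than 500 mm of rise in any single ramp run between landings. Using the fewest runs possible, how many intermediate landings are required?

2 intermediate landings

1024 / 500 = 2.048 → round up to 3 ramp runs.
3 runs are separated by 2 intermediate landings.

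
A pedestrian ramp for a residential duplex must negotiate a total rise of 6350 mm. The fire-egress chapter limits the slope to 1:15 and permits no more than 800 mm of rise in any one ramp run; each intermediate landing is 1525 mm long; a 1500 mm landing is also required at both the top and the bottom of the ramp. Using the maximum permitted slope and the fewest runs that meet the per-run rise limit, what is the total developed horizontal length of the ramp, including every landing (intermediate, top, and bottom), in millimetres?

108925 mm

At most 800 each: 6350/800 = 7.94, giving 8 ramp runs. That means 7 intermediate landings.
Horizontal run for 6350 mm of rise at 1:15 is 6350 × 15 = 95250 mm.
7 intermediate landings contribute 7 × 1525 = 10675 mm.
Top and bottom landings: 2 × 1500 = 3000 mm.
Total = 95250 + 10675 + 3000 = 108925 mm.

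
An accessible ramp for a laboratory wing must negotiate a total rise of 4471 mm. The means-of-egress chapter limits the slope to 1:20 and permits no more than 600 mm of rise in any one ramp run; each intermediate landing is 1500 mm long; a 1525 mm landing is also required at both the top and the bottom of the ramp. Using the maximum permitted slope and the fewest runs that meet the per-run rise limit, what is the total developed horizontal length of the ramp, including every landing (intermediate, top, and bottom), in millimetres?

4471 / 600 = 7.45, so 8 ramp runs are needed. That means 7 intermediate landings.
Ramp run (horizontal) at 1:20: 4471 × 20 = 89420 mm.
Intermediate landings: 7 × 1500 = 10500 mm.
Top and bottom landings: 2 × 1525 = 3050 mm.
Total = 89420 + 10500 + 3050 = 102970 mm.

102970 mm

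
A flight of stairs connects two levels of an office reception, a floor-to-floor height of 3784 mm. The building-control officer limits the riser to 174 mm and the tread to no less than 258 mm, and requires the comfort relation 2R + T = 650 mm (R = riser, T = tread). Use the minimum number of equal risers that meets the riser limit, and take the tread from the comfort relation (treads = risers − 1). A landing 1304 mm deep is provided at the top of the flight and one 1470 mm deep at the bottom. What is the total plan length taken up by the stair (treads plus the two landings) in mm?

9200 mm

3784 / 174 = 21.747 → round up to 22 risers.
R = 3784 ÷ 22 = 172 mm.
From 2R + T = 650: T = 650 − 344 = 306 mm.
Treads = 22 − 1 = 21; going = 21 × 306 = 6426 mm.
Enclosure = 6426 + 1304 + 1470 = 9200 mm.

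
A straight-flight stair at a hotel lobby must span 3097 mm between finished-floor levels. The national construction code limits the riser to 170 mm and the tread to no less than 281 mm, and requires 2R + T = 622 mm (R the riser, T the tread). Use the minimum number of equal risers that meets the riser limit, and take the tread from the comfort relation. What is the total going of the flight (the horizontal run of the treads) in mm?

At most 170 each: 3097/170 = 18.22, giving 19 risers.
Each riser is 3097/19 = 163 mm (≤ 170 mm).
Tread T = 622 − 2 × 163 = 296 mm (≥ 281 mm).
Going = (19 − 1) × 296 = 5328 mm.

5328 mm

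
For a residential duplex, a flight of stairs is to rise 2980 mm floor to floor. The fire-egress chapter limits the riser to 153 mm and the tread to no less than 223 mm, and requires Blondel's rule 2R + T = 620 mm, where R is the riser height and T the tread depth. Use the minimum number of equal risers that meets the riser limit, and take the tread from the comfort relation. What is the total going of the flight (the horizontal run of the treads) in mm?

2980 / 153 = 19.48, so 20 risers are needed.
Riser R = 2980 / 20 = 149 mm, within the 153 mm limit.
Tread T = 620 − 2 × 149 = 322 mm (≥ 223 mm).
Treads = 20 − 1 = 19; going = 19 × 322 = 6118 mm.

6118 mm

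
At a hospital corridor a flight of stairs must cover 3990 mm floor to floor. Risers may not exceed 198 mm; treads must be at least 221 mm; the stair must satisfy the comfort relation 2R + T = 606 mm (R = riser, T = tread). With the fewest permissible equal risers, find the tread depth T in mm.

⌈3990/198⌉ = 21 risers.
Each riser is 3990/21 = 190 mm (≤ 198 mm).
From 2R + T = 606: T = 606 − 380 = 226 mm.

226 mm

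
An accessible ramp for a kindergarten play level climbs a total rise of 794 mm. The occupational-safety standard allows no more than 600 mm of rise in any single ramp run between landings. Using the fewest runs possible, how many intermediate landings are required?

1 intermediate landings

⌈794/600⌉ = 2 ramp runs.
2 runs are separated by 1 intermediate landings.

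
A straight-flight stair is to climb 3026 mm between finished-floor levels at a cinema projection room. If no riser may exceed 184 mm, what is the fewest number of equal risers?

3026 / 184 = 16.45, so 17 risers are needed.

17 risers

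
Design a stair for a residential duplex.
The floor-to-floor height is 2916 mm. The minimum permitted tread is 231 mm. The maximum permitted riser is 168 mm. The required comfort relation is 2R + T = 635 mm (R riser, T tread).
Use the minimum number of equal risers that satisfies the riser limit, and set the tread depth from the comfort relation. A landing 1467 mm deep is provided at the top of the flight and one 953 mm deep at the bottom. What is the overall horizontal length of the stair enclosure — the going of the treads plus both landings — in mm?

2916 / 168 = 17.36, so 18 risers are needed.
Riser R = 2916 / 18 = 162 mm, within the 168 mm limit.
T = 635 − 2·162 = 311 mm, which satisfies the 231 mm minimum.
Going = (18 − 1) × 311 = 5287 mm.
Add landings: 5287 + 1467 + 953 = 7707 mm.

7707 mm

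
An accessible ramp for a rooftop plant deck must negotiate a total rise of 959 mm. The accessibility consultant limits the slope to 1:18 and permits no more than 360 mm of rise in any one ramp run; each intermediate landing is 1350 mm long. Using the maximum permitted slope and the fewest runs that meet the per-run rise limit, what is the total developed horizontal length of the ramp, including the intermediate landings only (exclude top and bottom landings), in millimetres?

19962 mm

959 / 360 = 2.664 → round up to 3 ramp runs. That means 2 intermediate landings.
Ramp run (horizontal) at 1:18: 959 × 18 = 17262 mm.
2 intermediate landings contribute 2 × 1350 = 2700 mm.
Total developed length = 17262 + 2700 = 19962 mm.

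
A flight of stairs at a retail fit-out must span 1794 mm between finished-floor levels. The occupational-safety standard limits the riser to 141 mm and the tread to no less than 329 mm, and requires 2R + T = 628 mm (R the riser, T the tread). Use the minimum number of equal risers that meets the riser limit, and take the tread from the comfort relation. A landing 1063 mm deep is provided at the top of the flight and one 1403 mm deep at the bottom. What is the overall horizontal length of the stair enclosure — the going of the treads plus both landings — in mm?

6690 mm

At most 141 each: 1794/141 = 12.72, giving 13 risers.
Riser R = 1794 / 13 = 138 mm, within the 141 mm limit.
From 2R + T = 628: T = 628 − 276 = 352 mm.
Treads = 13 − 1 = 12; going = 12 × 352 = 4224 mm.
Add landings: 4224 + 1063 + 1403 = 6690 mm.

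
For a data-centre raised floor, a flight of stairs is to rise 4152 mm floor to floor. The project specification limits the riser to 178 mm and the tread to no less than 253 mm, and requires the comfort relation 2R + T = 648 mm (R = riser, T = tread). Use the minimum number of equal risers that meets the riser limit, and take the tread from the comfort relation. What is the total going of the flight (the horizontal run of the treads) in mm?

6946 mm

⌈4152/178⌉ = 24 risers.
R = 4152 ÷ 24 = 173 mm.
T = 648 − 2·173 = 302 mm, which satisfies the 253 mm minimum.
Going = (24 − 1) × 302 = 6946 mm.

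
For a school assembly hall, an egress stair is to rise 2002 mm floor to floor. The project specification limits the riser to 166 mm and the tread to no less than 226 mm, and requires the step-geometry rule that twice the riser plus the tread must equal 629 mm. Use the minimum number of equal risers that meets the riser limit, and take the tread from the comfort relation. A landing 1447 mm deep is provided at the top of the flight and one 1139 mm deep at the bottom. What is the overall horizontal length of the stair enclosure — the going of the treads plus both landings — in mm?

6438 mm

2002 / 166 = 12.060 → round up to 13 risers.
R = 2002 ÷ 13 = 154 mm.
From 2R + T = 629: T = 629 − 308 = 321 mm.
13 risers give 12 treads; going = 12 × 321 = 3852 mm.
Add landings: 3852 + 1447 + 1139 = 6438 mm.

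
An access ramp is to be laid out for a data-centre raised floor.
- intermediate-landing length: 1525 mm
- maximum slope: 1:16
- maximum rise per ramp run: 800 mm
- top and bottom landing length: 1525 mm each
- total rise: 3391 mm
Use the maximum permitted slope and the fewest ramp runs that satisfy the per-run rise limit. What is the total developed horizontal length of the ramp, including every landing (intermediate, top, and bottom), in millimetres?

63406 mm

At most 800 each: 3391/800 = 4.24, giving 5 ramp runs. That means 4 intermediate landings.
Ramp run (horizontal) at 1:16: 3391 × 16 = 54256 mm.
Intermediate landings: 4 × 1525 = 6100 mm.
Top and bottom landings: 2 × 1525 = 3050 mm.
Total = 54256 + 6100 + 3050 = 63406 mm.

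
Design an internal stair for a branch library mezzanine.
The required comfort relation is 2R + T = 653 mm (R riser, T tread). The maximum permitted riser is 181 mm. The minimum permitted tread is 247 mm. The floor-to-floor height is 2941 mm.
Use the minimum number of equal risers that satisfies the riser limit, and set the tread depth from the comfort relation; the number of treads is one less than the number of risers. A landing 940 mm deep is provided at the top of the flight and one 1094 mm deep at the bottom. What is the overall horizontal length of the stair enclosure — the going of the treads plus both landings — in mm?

6946 mm

At most 181 each: 2941/181 = 16.25, giving 17 risers.
R = 2941 ÷ 17 = 173 mm.
T = 653 − 2·173 = 307 mm, which satisfies the 247 mm minimum.
Treads = 17 − 1 = 16; going = 16 × 307 = 4912 mm.
Add landings: 4912 + 940 + 1094 = 6946 mm.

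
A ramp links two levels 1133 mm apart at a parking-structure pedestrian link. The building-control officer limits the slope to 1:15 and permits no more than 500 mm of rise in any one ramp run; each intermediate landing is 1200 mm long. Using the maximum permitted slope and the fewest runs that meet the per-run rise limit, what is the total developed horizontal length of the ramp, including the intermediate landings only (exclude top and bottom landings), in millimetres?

19395 mm

1133 / 500 = 2.266 → round up to 3 ramp runs. That means 2 intermediate landings.
Horizontal run for 1133 mm of rise at 1:15 is 1133 × 15 = 16995 mm.
Intermediate landings: 2 × 1200 = 2400 mm.
Total developed length = 16995 + 2400 = 19395 mm.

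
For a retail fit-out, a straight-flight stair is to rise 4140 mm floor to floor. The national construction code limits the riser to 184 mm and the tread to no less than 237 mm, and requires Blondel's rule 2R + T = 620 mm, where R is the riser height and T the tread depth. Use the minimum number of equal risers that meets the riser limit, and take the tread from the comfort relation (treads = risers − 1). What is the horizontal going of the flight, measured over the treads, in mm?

5720 mm

4140 / 184 = 22.500 → round up to 23 risers.
Riser R = 4140 / 23 = 180 mm, within the 184 mm limit.
T = 620 − 2·180 = 260 mm, which satisfies the 237 mm minimum.
23 risers give 22 treads; going = 22 × 260 = 5720 mm.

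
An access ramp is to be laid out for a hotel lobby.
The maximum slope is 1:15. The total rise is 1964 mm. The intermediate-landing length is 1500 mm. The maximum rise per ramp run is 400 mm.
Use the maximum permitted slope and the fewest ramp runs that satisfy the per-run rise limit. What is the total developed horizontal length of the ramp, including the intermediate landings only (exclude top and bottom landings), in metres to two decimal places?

35.46 m

1964 / 400 = 4.91, so 5 ramp runs are needed. That means 4 intermediate landings.
Ramp run (horizontal) at 1:15: 1964 × 15 = 29460 mm.
4 intermediate landings contribute 4 × 1500 = 6000 mm.
Total developed length = 29460 + 6000 = 35460 mm.
= 35.46 m.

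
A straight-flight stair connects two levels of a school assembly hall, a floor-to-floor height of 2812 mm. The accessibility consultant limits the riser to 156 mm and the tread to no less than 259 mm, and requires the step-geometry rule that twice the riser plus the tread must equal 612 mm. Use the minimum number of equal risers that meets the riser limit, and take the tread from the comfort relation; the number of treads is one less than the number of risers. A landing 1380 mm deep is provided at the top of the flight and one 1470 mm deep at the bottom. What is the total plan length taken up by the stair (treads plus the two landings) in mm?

8538 mm

⌈2812/156⌉ = 19 risers.
Riser R = 2812 / 19 = 148 mm, within the 156 mm limit.
T = 612 − 2·148 = 316 mm, which satisfies the 259 mm minimum.
19 risers give 18 treads; going = 18 × 316 = 5688 mm.
Enclosure = 5688 + 1380 + 1470 = 8538 mm.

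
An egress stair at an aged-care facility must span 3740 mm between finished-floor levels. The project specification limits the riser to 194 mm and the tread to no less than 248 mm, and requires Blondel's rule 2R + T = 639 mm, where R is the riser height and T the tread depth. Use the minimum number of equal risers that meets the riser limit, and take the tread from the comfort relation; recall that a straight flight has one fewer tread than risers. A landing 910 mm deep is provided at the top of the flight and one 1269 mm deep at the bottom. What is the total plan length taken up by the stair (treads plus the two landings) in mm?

⌈3740/194⌉ = 20 risers.
Riser R = 3740 / 20 = 187 mm, within the 194 mm limit.
T = 639 − 2·187 = 265 mm, which satisfies the 248 mm minimum.
Going = (20 − 1) × 265 = 5035 mm.
Add landings: 5035 + 910 + 1269 = 7214 mm.

7214 mm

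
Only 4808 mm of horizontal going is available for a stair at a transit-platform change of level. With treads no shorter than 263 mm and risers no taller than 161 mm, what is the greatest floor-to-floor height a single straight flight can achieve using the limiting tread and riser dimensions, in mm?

4808 / 263 = 18.28, so 18 treads fit.
Risers = treads + 1 = 19.
Maximum height = 19 × 161 = 3059 mm.

3059 mm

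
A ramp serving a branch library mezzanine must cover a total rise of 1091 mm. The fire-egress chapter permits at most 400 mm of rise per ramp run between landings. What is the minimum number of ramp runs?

3 runs

⌈1091/400⌉ = 3 ramp runs.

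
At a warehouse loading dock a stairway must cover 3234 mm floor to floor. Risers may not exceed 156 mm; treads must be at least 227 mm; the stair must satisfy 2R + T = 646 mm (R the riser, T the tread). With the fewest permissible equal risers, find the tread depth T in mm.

338 mm

⌈3234/156⌉ = 21 risers.
Riser R = 3234 / 21 = 154 mm, within the 156 mm limit.
From 2R + T = 646: T = 646 − 308 = 338 mm.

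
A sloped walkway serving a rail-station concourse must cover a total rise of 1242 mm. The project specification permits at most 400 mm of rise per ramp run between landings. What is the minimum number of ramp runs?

4 runs

⌈1242/400⌉ = 4 ramp runs.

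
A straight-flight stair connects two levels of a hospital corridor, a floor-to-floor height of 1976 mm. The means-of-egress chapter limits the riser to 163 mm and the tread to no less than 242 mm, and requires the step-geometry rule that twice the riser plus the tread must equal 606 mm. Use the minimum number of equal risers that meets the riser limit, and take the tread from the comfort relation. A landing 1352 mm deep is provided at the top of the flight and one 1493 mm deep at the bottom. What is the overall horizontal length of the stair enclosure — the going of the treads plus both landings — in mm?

6469 mm

⌈1976/163⌉ = 13 risers.
R = 1976 ÷ 13 = 152 mm.
From 2R + T = 606: T = 606 − 304 = 302 mm.
Treads = 13 − 1 = 12; going = 12 × 302 = 3624 mm.
Add landings: 3624 + 1352 + 1493 = 6469 mm.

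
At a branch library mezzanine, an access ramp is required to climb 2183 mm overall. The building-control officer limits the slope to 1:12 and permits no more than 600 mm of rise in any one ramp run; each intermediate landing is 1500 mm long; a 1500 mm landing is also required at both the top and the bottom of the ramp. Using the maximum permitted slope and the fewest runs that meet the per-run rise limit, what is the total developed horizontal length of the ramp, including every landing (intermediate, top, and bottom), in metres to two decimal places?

2183 / 600 = 3.638 → round up to 4 ramp runs. That means 3 intermediate landings.
Horizontal run for 2183 mm of rise at 1:12 is 2183 × 12 = 26196 mm.
Intermediate landings: 3 × 1500 = 4500 mm.
Top and bottom landings: 2 × 1500 = 3000 mm.
Total = 26196 + 4500 + 3000 = 33696 mm.
= 33.70 m.

33.70 m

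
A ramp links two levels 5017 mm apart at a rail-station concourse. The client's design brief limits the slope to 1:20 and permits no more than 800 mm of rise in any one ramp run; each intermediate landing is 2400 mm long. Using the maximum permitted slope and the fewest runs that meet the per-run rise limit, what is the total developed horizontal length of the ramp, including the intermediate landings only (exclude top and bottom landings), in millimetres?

5017 / 800 = 6.271 → round up to 7 ramp runs. That means 6 intermediate landings.
Ramp run (horizontal) at 1:20: 5017 × 20 = 100340 mm.
6 intermediate landings contribute 6 × 2400 = 14400 mm.
Total developed length = 100340 + 14400 = 114740 mm.

114740 mm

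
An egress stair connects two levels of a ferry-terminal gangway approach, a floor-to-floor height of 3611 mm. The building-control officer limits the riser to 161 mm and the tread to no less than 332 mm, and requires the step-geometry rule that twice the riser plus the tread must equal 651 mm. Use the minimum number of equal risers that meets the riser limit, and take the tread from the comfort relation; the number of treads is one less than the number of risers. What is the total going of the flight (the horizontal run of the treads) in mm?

3611 / 161 = 22.43, so 23 risers are needed.
Riser R = 3611 / 23 = 157 mm, within the 161 mm limit.
Tread T = 651 − 2 × 157 = 337 mm (≥ 332 mm).
23 risers give 22 treads; going = 22 × 337 = 7414 mm.

7414 mm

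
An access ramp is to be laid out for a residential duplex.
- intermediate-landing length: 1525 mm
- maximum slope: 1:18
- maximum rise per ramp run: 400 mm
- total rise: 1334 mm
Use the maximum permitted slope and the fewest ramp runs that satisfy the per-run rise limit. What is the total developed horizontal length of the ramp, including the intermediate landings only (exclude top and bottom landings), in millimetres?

28587 mm

1334 / 400 = 3.335 → round up to 4 ramp runs. That means 3 intermediate landings.
Ramp run (horizontal) at 1:18: 1334 × 18 = 24012 mm.
3 intermediate landings contribute 3 × 1525 = 4575 mm.
Developed length = 24012 + 4575 = 28587 mm.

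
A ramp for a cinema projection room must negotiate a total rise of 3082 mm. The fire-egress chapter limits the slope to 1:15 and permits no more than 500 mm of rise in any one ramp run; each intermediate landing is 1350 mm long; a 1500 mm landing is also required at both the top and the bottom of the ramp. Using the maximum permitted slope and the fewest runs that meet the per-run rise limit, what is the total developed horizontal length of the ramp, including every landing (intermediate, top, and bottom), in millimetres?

57330 mm

⌈3082/500⌉ = 7 ramp runs. That means 6 intermediate landings.
Horizontal run for 3082 mm of rise at 1:15 is 3082 × 15 = 46230 mm.
Intermediate landings: 6 × 1350 = 8100 mm.
Top and bottom landings: 2 × 1500 = 3000 mm.
Total = 46230 + 8100 + 3000 = 57330 mm.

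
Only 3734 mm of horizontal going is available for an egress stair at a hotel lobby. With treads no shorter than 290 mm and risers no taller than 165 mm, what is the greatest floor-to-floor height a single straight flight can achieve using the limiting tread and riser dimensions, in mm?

3734 / 290 = 12.88, so 12 treads fit.
Risers = treads + 1 = 13.
Maximum height = 13 × 165 = 2145 mm.

2145 mm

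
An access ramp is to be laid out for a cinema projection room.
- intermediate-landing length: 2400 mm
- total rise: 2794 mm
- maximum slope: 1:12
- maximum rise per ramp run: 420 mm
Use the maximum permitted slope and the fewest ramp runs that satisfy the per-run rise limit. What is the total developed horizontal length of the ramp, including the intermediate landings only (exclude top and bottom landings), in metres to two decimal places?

47.93 m

⌈2794/420⌉ = 7 ramp runs. That means 6 intermediate landings.
Horizontal run for 2794 mm of rise at 1:12 is 2794 × 12 = 33528 mm.
6 intermediate landings contribute 6 × 2400 = 14400 mm.
Total developed length = 33528 + 14400 = 47928 mm.
= 47.93 m.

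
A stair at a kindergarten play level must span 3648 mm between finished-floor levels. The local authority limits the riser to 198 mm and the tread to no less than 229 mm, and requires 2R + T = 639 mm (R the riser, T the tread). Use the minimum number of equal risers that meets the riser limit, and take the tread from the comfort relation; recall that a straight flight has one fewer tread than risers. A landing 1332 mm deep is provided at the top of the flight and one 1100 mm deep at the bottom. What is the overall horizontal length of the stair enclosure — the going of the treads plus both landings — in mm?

7022 mm

3648 / 198 = 18.42, so 19 risers are needed.
R = 3648 ÷ 19 = 192 mm.
T = 639 − 2·192 = 255 mm, which satisfies the 229 mm minimum.
Going = (19 − 1) × 255 = 4590 mm.
Enclosure = 4590 + 1332 + 1100 = 7022 mm.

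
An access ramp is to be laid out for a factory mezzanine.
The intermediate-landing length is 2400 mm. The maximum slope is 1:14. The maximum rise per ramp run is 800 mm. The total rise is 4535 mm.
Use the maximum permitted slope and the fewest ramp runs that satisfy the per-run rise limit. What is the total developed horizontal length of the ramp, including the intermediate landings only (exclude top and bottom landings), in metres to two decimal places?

75.49 m

At most 800 each: 4535/800 = 5.67, giving 6 ramp runs. That means 5 intermediate landings.
Ramp run (horizontal) at 1:14: 4535 × 14 = 63490 mm.
Intermediate landings: 5 × 2400 = 12000 mm.
Total developed length = 63490 + 12000 = 75490 mm.
= 75.49 m.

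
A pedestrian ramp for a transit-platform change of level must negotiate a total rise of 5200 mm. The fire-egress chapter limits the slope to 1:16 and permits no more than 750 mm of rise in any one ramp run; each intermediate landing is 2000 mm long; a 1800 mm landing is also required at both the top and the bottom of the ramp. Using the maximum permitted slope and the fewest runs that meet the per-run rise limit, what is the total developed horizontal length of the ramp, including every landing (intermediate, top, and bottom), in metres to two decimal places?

98.80 m

5200 / 750 = 6.933 → round up to 7 ramp runs. That means 6 intermediate landings.
Horizontal run for 5200 mm of rise at 1:16 is 5200 × 16 = 83200 mm.
6 intermediate landings contribute 6 × 2000 = 12000 mm.
Top and bottom landings: 2 × 1800 = 3600 mm.
Total = 83200 + 12000 + 3600 = 98800 mm.
= 98.80 m.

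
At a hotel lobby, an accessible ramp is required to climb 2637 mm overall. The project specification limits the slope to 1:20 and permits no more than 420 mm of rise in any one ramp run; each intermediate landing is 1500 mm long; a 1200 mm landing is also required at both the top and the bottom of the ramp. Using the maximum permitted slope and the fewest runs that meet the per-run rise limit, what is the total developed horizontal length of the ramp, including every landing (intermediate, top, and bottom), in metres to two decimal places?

64.14 m

⌈2637/420⌉ = 7 ramp runs. That means 6 intermediate landings.
Ramp run (horizontal) at 1:20: 2637 × 20 = 52740 mm.
6 intermediate landings contribute 6 × 1500 = 9000 mm.
Top and bottom landings: 2 × 1200 = 2400 mm.
Total = 52740 + 9000 + 2400 = 64140 mm.
= 64.14 m.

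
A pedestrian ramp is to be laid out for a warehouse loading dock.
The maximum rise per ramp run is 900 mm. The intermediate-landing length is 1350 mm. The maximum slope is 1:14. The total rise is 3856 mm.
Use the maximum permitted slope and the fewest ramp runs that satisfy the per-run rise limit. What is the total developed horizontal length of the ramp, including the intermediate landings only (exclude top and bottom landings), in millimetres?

59384 mm

3856 / 900 = 4.28, so 5 ramp runs are needed. That means 4 intermediate landings.
Ramp run (horizontal) at 1:14: 3856 × 14 = 53984 mm.
4 intermediate landings contribute 4 × 1350 = 5400 mm.
Total developed length = 53984 + 5400 = 59384 mm.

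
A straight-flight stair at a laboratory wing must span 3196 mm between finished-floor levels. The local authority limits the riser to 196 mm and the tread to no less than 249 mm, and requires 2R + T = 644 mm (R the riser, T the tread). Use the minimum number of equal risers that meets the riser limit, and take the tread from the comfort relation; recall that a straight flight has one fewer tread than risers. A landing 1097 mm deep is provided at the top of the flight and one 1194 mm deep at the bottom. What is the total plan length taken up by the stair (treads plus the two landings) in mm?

At most 196 each: 3196/196 = 16.31, giving 17 risers.
Riser R = 3196 / 17 = 188 mm, within the 196 mm limit.
Tread T = 644 − 2 × 188 = 268 mm (≥ 249 mm).
Going = (17 − 1) × 268 = 4288 mm.
Add landings: 4288 + 1097 + 1194 = 6579 mm.

6579 mm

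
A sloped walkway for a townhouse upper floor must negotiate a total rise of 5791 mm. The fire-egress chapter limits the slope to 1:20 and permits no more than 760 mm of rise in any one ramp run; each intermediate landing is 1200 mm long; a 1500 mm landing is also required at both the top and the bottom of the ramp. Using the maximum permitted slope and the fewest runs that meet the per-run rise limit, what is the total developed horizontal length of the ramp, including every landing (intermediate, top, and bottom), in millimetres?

⌈5791/760⌉ = 8 ramp runs. That means 7 intermediate landings.
Horizontal run for 5791 mm of rise at 1:20 is 5791 × 20 = 115820 mm.
Intermediate landings: 7 × 1200 = 8400 mm.
Top and bottom landings: 2 × 1500 = 3000 mm.
Total = 115820 + 8400 + 3000 = 127220 mm.

127220 mm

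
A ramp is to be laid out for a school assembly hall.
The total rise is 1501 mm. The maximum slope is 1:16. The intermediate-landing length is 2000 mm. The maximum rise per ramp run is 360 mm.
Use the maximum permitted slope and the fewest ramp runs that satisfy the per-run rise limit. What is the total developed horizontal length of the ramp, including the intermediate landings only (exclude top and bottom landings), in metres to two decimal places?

32.02 m

1501 / 360 = 4.17, so 5 ramp runs are needed. That means 4 intermediate landings.
Ramp run (horizontal) at 1:16: 1501 × 16 = 24016 mm.
4 intermediate landings contribute 4 × 2000 = 8000 mm.
Developed length = 24016 + 8000 = 32016 mm.
= 32.02 m.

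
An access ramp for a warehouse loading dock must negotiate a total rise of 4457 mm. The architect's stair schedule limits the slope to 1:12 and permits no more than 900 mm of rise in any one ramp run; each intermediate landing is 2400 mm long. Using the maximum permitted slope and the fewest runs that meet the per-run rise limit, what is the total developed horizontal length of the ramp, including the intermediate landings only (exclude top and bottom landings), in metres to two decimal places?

63.08 m

At most 900 each: 4457/900 = 4.95, giving 5 ramp runs. That means 4 intermediate landings.
Horizontal run for 4457 mm of rise at 1:12 is 4457 × 12 = 53484 mm.
Intermediate landings: 4 × 2400 = 9600 mm.
Developed length = 53484 + 9600 = 63084 mm.
= 63.08 m.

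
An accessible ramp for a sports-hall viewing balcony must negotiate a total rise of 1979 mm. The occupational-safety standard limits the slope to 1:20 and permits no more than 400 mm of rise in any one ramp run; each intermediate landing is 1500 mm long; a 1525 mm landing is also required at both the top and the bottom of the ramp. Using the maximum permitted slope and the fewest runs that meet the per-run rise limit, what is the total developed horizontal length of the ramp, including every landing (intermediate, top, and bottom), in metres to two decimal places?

48.63 m

At most 400 each: 1979/400 = 4.95, giving 5 ramp runs. That means 4 intermediate landings.
Horizontal run for 1979 mm of rise at 1:20 is 1979 × 20 = 39580 mm.
4 intermediate landings contribute 4 × 1500 = 6000 mm.
Top and bottom landings: 2 × 1525 = 3050 mm.
Total = 39580 + 6000 + 3050 = 48630 mm.
= 48.63 m.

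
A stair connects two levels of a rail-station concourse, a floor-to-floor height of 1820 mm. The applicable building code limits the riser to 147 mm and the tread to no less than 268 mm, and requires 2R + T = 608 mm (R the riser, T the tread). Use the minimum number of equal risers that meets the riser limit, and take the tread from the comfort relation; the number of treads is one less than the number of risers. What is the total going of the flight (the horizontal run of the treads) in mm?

1820 / 147 = 12.381 → round up to 13 risers.
Each riser is 1820/13 = 140 mm (≤ 147 mm).
Tread T = 608 − 2 × 140 = 328 mm (≥ 268 mm).
13 risers give 12 treads; going = 12 × 328 = 3936 mm.

3936 mm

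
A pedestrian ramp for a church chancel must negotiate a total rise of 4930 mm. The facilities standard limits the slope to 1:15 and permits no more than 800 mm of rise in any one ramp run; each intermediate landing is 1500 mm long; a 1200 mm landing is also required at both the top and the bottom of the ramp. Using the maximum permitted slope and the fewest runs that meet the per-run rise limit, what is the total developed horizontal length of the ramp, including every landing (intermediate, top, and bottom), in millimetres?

85350 mm

4930 / 800 = 6.162 → round up to 7 ramp runs. That means 6 intermediate landings.
Ramp run (horizontal) at 1:15: 4930 × 15 = 73950 mm.
6 intermediate landings contribute 6 × 1500 = 9000 mm.
Top and bottom landings: 2 × 1200 = 2400 mm.
Total = 73950 + 9000 + 2400 = 85350 mm.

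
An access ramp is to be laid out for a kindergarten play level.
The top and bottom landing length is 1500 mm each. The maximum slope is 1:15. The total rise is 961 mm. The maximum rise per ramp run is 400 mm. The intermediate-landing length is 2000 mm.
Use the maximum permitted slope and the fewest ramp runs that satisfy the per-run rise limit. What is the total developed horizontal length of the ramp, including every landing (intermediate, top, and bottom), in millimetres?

⌈961/400⌉ = 3 ramp runs. That means 2 intermediate landings.
Horizontal run for 961 mm of rise at 1:15 is 961 × 15 = 14415 mm.
Intermediate landings: 2 × 2000 = 4000 mm.
Top and bottom landings: 2 × 1500 = 3000 mm.
Total = 14415 + 4000 + 3000 = 21415 mm.

21415 mm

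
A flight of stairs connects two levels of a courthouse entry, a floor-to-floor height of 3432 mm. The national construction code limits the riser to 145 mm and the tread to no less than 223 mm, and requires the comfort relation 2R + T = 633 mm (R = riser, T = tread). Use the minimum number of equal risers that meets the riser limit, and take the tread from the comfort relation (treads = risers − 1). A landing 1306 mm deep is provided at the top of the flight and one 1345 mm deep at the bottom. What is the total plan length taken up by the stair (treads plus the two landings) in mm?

3432 / 145 = 23.67, so 24 risers are needed.
Each riser is 3432/24 = 143 mm (≤ 145 mm).
Tread T = 633 − 2 × 143 = 347 mm (≥ 223 mm).
Treads = 24 − 1 = 23; going = 23 × 347 = 7981 mm.
Enclosure = 7981 + 1306 + 1345 = 10632 mm.

10632 mm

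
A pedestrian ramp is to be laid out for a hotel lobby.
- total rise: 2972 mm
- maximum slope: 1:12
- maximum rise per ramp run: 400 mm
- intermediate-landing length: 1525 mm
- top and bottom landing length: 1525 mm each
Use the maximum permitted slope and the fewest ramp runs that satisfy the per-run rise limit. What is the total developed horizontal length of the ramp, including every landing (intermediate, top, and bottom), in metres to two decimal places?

49.39 m

⌈2972/400⌉ = 8 ramp runs. That means 7 intermediate landings.
Ramp run (horizontal) at 1:12: 2972 × 12 = 35664 mm.
7 intermediate landings contribute 7 × 1525 = 10675 mm.
Top and bottom landings: 2 × 1525 = 3050 mm.
Total = 35664 + 10675 + 3050 = 49389 mm.
= 49.39 m.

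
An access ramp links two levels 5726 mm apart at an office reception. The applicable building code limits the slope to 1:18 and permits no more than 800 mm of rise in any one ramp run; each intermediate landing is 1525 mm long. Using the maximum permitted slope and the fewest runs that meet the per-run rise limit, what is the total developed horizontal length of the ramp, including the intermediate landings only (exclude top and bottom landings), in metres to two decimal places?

113.74 m

5726 / 800 = 7.16, so 8 ramp runs are needed. That means 7 intermediate landings.
Ramp run (horizontal) at 1:18: 5726 × 18 = 103068 mm.
7 intermediate landings contribute 7 × 1525 = 10675 mm.
Developed length = 103068 + 10675 = 113743 mm.
= 113.74 m.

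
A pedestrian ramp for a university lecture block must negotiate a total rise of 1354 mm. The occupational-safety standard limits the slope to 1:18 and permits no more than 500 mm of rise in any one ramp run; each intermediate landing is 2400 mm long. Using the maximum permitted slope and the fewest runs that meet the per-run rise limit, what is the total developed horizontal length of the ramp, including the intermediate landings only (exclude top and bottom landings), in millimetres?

1354 / 500 = 2.708 → round up to 3 ramp runs. That means 2 intermediate landings.
Ramp run (horizontal) at 1:18: 1354 × 18 = 24372 mm.
2 intermediate landings contribute 2 × 2400 = 4800 mm.
Total developed length = 24372 + 4800 = 29172 mm.

29172 mm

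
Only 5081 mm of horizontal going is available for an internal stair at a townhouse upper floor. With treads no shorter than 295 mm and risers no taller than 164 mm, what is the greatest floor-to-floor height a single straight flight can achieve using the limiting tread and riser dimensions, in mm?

5081 / 295 = 17.22, so 17 treads fit.
Risers = treads + 1 = 18.
Maximum height = 18 × 164 = 2952 mm.

2952 mm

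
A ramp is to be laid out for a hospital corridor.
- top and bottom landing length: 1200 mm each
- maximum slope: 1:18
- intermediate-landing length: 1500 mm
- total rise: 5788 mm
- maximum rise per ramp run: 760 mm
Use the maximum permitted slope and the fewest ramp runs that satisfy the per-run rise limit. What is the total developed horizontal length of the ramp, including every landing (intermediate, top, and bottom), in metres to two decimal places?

117.08 m

5788 / 760 = 7.616 → round up to 8 ramp runs. That means 7 intermediate landings.
Ramp run (horizontal) at 1:18: 5788 × 18 = 104184 mm.
7 intermediate landings contribute 7 × 1500 = 10500 mm.
Top and bottom landings: 2 × 1200 = 2400 mm.
Total = 104184 + 10500 + 2400 = 117084 mm.
= 117.08 m.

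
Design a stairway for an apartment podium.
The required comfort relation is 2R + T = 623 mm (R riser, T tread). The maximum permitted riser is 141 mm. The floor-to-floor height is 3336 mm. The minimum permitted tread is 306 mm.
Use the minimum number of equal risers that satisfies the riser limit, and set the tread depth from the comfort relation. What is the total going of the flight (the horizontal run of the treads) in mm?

7935 mm

3336 / 141 = 23.66, so 24 risers are needed.
Each riser is 3336/24 = 139 mm (≤ 141 mm).
T = 623 − 2·139 = 345 mm, which satisfies the 306 mm minimum.
Treads = 24 − 1 = 23; going = 23 × 345 = 7935 mm.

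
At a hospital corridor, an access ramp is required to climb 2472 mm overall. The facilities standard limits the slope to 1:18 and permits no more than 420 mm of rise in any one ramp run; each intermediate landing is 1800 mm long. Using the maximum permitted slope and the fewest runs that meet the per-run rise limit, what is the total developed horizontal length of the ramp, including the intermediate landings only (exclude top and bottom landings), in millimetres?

At most 420 each: 2472/420 = 5.89, giving 6 ramp runs. That means 5 intermediate landings.
Ramp run (horizontal) at 1:18: 2472 × 18 = 44496 mm.
5 intermediate landings contribute 5 × 1800 = 9000 mm.
Total developed length = 44496 + 9000 = 53496 mm.

53496 mm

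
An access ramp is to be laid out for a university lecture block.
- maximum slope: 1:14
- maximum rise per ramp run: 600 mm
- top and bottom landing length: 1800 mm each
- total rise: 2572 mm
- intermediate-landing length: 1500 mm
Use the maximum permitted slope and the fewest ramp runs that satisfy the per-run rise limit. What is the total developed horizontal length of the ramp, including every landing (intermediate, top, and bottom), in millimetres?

2572 / 600 = 4.29, so 5 ramp runs are needed. That means 4 intermediate landings.
Ramp run (horizontal) at 1:14: 2572 × 14 = 36008 mm.
4 intermediate landings contribute 4 × 1500 = 6000 mm.
Top and bottom landings: 2 × 1800 = 3600 mm.
Total = 36008 + 6000 + 3600 = 45608 mm.

45608 mm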